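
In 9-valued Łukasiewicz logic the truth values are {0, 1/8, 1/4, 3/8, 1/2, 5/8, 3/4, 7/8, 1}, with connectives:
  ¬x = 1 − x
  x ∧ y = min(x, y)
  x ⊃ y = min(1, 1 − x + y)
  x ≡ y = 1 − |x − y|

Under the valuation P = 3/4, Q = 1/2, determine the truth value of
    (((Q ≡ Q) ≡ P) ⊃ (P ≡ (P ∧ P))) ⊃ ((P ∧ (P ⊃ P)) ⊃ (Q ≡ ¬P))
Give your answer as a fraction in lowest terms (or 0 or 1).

1

Q ≡ Q = 1/2 ≡ 1/2 = 1
(Q ≡ Q) ≡ P = 1 ≡ 3/4 = 3/4
P ∧ P = 3/4 ∧ 3/4 = 3/4
P ≡ (P ∧ P) = 3/4 ≡ 3/4 = 1
((Q ≡ Q) ≡ P) ⊃ (P ≡ (P ∧ P)) = 3/4 ⊃ 1 = 1
P ⊃ P = 3/4 ⊃ 3/4 = 1
P ∧ (P ⊃ P) = 3/4 ∧ 1 = 3/4
¬P = ¬3/4 = 1/4
Q ≡ ¬P = 1/2 ≡ 1/4 = 3/4
(P ∧ (P ⊃ P)) ⊃ (Q ≡ ¬P) = 3/4 ⊃ 3/4 = 1
(((Q ≡ Q) ≡ P) ⊃ (P ≡ (P ∧ P))) ⊃ ((P ∧ (P ⊃ P)) ⊃ (Q ≡ ¬P)) = 1 ⊃ 1 = 1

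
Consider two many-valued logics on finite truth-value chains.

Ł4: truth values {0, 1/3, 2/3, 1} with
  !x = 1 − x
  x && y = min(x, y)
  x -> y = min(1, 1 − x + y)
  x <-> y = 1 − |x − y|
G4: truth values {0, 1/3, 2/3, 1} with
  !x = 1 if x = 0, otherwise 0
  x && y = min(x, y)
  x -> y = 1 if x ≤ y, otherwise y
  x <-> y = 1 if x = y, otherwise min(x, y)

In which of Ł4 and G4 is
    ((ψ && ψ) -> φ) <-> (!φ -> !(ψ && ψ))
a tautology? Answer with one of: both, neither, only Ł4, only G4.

only Ł4

In Ł4: every assignment gives 1 — tautology.
In G4: at φ = 1/3, ψ = 2/3 the value is 1/3 — not a tautology.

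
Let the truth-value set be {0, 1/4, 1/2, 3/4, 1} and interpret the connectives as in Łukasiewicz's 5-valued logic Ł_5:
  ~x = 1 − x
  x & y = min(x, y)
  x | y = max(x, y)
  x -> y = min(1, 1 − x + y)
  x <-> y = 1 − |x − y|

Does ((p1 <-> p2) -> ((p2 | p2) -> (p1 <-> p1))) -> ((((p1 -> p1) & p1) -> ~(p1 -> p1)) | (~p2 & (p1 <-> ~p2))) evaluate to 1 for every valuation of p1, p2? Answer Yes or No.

Counterexample: take p1 = 1/4, p2 = 0.
p1 <-> p2 = 1/4 <-> 0 = 3/4
p2 | p2 = 0 | 0 = 0
p1 <-> p1 = 1/4 <-> 1/4 = 1
(p2 | p2) -> (p1 <-> p1) = 0 -> 1 = 1
(p1 <-> p2) -> ((p2 | p2) -> (p1 <-> p1)) = 3/4 -> 1 = 1
p1 -> p1 = 1/4 -> 1/4 = 1
(p1 -> p1) & p1 = 1 & 1/4 = 1/4
p1 -> p1 = 1/4 -> 1/4 = 1
~(p1 -> p1) = ~1 = 0
((p1 -> p1) & p1) -> ~(p1 -> p1) = 1/4 -> 0 = 3/4
~p2 = ~0 = 1
~p2 = ~0 = 1
p1 <-> ~p2 = 1/4 <-> 1 = 1/4
~p2 & (p1 <-> ~p2) = 1 & 1/4 = 1/4
(((p1 -> p1) & p1) -> ~(p1 -> p1)) | (~p2 & (p1 <-> ~p2)) = 3/4 | 1/4 = 3/4
((p1 <-> p2) -> ((p2 | p2) -> (p1 <-> p1))) -> ((((p1 -> p1) & p1) -> ~(p1 -> p1)) | (~p2 & (p1 <-> ~p2))) = 1 -> 3/4 = 3/4
This gives 3/4 ≠ 1.

No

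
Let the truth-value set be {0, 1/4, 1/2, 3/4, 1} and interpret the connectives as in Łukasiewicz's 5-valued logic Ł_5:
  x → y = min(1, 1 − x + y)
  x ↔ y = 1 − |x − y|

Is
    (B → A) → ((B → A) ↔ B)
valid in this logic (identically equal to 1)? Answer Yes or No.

Counterexample: take A = 0, B = 0.
B → A = 0 → 0 = 1
B → A = 0 → 0 = 1
(B → A) ↔ B = 1 ↔ 0 = 0
(B → A) → ((B → A) ↔ B) = 1 → 0 = 0
This gives 0 ≠ 1.

No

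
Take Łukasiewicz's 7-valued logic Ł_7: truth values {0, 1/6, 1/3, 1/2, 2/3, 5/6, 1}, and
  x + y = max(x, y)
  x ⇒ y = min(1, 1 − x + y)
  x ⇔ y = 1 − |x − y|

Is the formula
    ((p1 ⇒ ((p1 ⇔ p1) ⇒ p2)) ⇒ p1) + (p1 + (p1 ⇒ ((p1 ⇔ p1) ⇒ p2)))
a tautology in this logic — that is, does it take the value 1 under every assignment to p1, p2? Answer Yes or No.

Counterexample: take p1 = 1/6, p2 = 0.
p1 ⇔ p1 = 1/6 ⇔ 1/6 = 1
(p1 ⇔ p1) ⇒ p2 = 1 ⇒ 0 = 0
p1 ⇒ ((p1 ⇔ p1) ⇒ p2) = 1/6 ⇒ 0 = 5/6
(p1 ⇒ ((p1 ⇔ p1) ⇒ p2)) ⇒ p1 = 5/6 ⇒ 1/6 = 1/3
p1 ⇔ p1 = 1/6 ⇔ 1/6 = 1
(p1 ⇔ p1) ⇒ p2 = 1 ⇒ 0 = 0
p1 ⇒ ((p1 ⇔ p1) ⇒ p2) = 1/6 ⇒ 0 = 5/6
p1 + (p1 ⇒ ((p1 ⇔ p1) ⇒ p2)) = 1/6 + 5/6 = 5/6
((p1 ⇒ ((p1 ⇔ p1) ⇒ p2)) ⇒ p1) + (p1 + (p1 ⇒ ((p1 ⇔ p1) ⇒ p2))) = 1/3 + 5/6 = 5/6
This gives 5/6 ≠ 1.

No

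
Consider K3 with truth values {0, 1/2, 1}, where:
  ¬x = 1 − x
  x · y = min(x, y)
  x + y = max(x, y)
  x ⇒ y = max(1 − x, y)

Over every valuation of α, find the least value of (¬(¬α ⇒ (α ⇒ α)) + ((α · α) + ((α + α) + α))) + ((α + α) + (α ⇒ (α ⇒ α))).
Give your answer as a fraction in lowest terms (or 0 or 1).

1/2

Take α = 1/2:
¬α = ¬1/2 = 1/2
α ⇒ α = 1/2 ⇒ 1/2 = 1/2
¬α ⇒ (α ⇒ α) = 1/2 ⇒ 1/2 = 1/2
¬(¬α ⇒ (α ⇒ α)) = ¬1/2 = 1/2
α · α = 1/2 · 1/2 = 1/2
α + α = 1/2 + 1/2 = 1/2
(α + α) + α = 1/2 + 1/2 = 1/2
(α · α) + ((α + α) + α) = 1/2 + 1/2 = 1/2
¬(¬α ⇒ (α ⇒ α)) + ((α · α) + ((α + α) + α)) = 1/2 + 1/2 = 1/2
α + α = 1/2 + 1/2 = 1/2
α ⇒ α = 1/2 ⇒ 1/2 = 1/2
α ⇒ (α ⇒ α) = 1/2 ⇒ 1/2 = 1/2
(α + α) + (α ⇒ (α ⇒ α)) = 1/2 + 1/2 = 1/2
(¬(¬α ⇒ (α ⇒ α)) + ((α · α) + ((α + α) + α))) + ((α + α) + (α ⇒ (α ⇒ α))) = 1/2 + 1/2 = 1/2
No assignment yields a value below 1/2, so this is the minimum.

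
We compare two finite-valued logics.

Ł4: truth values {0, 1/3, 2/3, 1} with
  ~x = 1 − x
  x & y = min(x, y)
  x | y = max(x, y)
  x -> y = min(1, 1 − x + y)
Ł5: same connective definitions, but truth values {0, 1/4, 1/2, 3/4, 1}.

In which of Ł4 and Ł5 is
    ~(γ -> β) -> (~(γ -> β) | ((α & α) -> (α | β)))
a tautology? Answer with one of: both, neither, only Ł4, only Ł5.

In Ł4: every assignment gives 1 — tautology.
In Ł5: every assignment gives 1 — tautology.

both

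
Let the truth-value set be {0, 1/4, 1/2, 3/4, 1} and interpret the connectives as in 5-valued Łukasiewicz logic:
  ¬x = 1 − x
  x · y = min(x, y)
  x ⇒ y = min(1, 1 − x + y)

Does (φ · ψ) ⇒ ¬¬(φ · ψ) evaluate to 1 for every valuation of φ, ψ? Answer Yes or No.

At φ = 1/4, ψ = 0, for instance:
φ · ψ = 1/4 · 0 = 0
¬(φ · ψ) = ¬0 = 1
¬¬(φ · ψ) = ¬1 = 0
(φ · ψ) ⇒ ¬¬(φ · ψ) = 0 ⇒ 0 = 1
and checking the remaining 24 assignments likewise gives ≥ 1 in every case.

Yes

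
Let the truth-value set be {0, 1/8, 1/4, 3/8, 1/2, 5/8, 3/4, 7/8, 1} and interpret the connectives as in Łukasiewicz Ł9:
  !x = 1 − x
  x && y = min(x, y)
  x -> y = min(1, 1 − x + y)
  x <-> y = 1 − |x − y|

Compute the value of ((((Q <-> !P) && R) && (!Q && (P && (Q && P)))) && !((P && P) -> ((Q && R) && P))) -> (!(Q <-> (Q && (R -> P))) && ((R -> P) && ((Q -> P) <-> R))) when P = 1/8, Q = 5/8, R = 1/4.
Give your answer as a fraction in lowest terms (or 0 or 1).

!P = !1/8 = 7/8
Q <-> !P = 5/8 <-> 7/8 = 3/4
(Q <-> !P) && R = 3/4 && 1/4 = 1/4
!Q = !5/8 = 3/8
Q && P = 5/8 && 1/8 = 1/8
P && (Q && P) = 1/8 && 1/8 = 1/8
!Q && (P && (Q && P)) = 3/8 && 1/8 = 1/8
((Q <-> !P) && R) && (!Q && (P && (Q && P))) = 1/4 && 1/8 = 1/8
P && P = 1/8 && 1/8 = 1/8
Q && R = 5/8 && 1/4 = 1/4
(Q && R) && P = 1/4 && 1/8 = 1/8
(P && P) -> ((Q && R) && P) = 1/8 -> 1/8 = 1
!((P && P) -> ((Q && R) && P)) = !1 = 0
(((Q <-> !P) && R) && (!Q && (P && (Q && P)))) && !((P && P) -> ((Q && R) && P)) = 1/8 && 0 = 0
R -> P = 1/4 -> 1/8 = 7/8
Q && (R -> P) = 5/8 && 7/8 = 5/8
Q <-> (Q && (R -> P)) = 5/8 <-> 5/8 = 1
!(Q <-> (Q && (R -> P))) = !1 = 0
R -> P = 1/4 -> 1/8 = 7/8
Q -> P = 5/8 -> 1/8 = 1/2
(Q -> P) <-> R = 1/2 <-> 1/4 = 3/4
(R -> P) && ((Q -> P) <-> R) = 7/8 && 3/4 = 3/4
!(Q <-> (Q && (R -> P))) && ((R -> P) && ((Q -> P) <-> R)) = 0 && 3/4 = 0
((((Q <-> !P) && R) && (!Q && (P && (Q && P)))) && !((P && P) -> ((Q && R) && P))) -> (!(Q <-> (Q && (R -> P))) && ((R -> P) && ((Q -> P) <-> R))) = 0 -> 0 = 1

1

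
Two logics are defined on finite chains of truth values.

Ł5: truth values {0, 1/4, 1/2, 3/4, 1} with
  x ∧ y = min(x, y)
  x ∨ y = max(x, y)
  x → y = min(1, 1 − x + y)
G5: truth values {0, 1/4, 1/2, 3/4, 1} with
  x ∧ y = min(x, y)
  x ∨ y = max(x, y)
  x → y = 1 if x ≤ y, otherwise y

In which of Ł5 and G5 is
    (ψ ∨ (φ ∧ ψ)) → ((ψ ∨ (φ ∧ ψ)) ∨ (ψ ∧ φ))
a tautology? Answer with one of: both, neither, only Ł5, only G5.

In Ł5: every assignment gives 1 — tautology.
In G5: every assignment gives 1 — tautology.

both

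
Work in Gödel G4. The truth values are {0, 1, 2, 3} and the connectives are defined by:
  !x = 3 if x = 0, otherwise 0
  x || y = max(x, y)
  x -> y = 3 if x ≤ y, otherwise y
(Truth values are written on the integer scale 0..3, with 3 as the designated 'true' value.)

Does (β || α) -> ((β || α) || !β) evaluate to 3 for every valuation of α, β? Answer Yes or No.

Yes

α = 0, β = 0 ↦ 3
α = 0, β = 1 ↦ 3
α = 0, β = 2 ↦ 3
α = 0, β = 3 ↦ 3
α = 1, β = 0 ↦ 3
α = 1, β = 1 ↦ 3
α = 1, β = 2 ↦ 3
α = 1, β = 3 ↦ 3
α = 2, β = 0 ↦ 3
α = 2, β = 1 ↦ 3
α = 2, β = 2 ↦ 3
α = 2, β = 3 ↦ 3
α = 3, β = 0 ↦ 3
α = 3, β = 1 ↦ 3
α = 3, β = 2 ↦ 3
α = 3, β = 3 ↦ 3
Every assignment gives a value ≥ 3.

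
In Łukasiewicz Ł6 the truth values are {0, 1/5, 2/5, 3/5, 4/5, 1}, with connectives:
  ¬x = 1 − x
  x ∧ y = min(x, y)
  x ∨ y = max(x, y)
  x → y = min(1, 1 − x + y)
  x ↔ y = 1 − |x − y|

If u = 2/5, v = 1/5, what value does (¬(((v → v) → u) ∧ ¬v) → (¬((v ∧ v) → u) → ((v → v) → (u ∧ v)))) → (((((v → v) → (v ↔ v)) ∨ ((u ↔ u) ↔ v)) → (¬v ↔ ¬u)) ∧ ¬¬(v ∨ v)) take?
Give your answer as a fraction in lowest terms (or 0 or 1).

v → v = 1/5 → 1/5 = 1
(v → v) → u = 1 → 2/5 = 2/5
¬v = ¬1/5 = 4/5
((v → v) → u) ∧ ¬v = 2/5 ∧ 4/5 = 2/5
¬(((v → v) → u) ∧ ¬v) = ¬2/5 = 3/5
v ∧ v = 1/5 ∧ 1/5 = 1/5
(v ∧ v) → u = 1/5 → 2/5 = 1
¬((v ∧ v) → u) = ¬1 = 0
v → v = 1/5 → 1/5 = 1
u ∧ v = 2/5 ∧ 1/5 = 1/5
(v → v) → (u ∧ v) = 1 → 1/5 = 1/5
¬((v ∧ v) → u) → ((v → v) → (u ∧ v)) = 0 → 1/5 = 1
¬(((v → v) → u) ∧ ¬v) → (¬((v ∧ v) → u) → ((v → v) → (u ∧ v))) = 3/5 → 1 = 1
v → v = 1/5 → 1/5 = 1
v ↔ v = 1/5 ↔ 1/5 = 1
(v → v) → (v ↔ v) = 1 → 1 = 1
u ↔ u = 2/5 ↔ 2/5 = 1
(u ↔ u) ↔ v = 1 ↔ 1/5 = 1/5
((v → v) → (v ↔ v)) ∨ ((u ↔ u) ↔ v) = 1 ∨ 1/5 = 1
¬v = ¬1/5 = 4/5
¬u = ¬2/5 = 3/5
¬v ↔ ¬u = 4/5 ↔ 3/5 = 4/5
(((v → v) → (v ↔ v)) ∨ ((u ↔ u) ↔ v)) → (¬v ↔ ¬u) = 1 → 4/5 = 4/5
v ∨ v = 1/5 ∨ 1/5 = 1/5
¬(v ∨ v) = ¬1/5 = 4/5
¬¬(v ∨ v) = ¬4/5 = 1/5
((((v → v) → (v ↔ v)) ∨ ((u ↔ u) ↔ v)) → (¬v ↔ ¬u)) ∧ ¬¬(v ∨ v) = 4/5 ∧ 1/5 = 1/5
(¬(((v → v) → u) ∧ ¬v) → (¬((v ∧ v) → u) → ((v → v) → (u ∧ v)))) → (((((v → v) → (v ↔ v)) ∨ ((u ↔ u) ↔ v)) → (¬v ↔ ¬u)) ∧ ¬¬(v ∨ v)) = 1 → 1/5 = 1/5

1/5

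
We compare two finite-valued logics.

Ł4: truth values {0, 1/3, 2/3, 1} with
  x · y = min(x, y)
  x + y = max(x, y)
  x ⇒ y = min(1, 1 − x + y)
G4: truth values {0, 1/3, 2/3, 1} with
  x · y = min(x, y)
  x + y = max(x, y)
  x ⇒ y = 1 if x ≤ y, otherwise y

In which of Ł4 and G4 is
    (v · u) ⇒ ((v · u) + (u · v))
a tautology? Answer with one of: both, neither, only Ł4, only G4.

In Ł4: every assignment gives 1 — tautology.
In G4: every assignment gives 1 — tautology.

both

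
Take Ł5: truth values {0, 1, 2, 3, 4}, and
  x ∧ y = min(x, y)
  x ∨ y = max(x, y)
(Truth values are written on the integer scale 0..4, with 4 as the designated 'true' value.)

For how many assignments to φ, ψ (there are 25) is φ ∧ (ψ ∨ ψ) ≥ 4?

1

value 4: 1 assignment (counts)
value 3: 3 assignments
value 2: 5 assignments
value 1: 7 assignments
value 0: 9 assignments
So 1 of the 25 assignments meets the threshold.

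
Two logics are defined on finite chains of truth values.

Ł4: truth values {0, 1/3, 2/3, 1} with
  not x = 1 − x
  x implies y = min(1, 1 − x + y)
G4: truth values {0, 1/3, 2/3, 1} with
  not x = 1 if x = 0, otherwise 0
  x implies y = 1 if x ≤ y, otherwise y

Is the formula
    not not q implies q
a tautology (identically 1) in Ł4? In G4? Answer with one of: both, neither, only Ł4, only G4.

In Ł4: every assignment gives 1 — tautology.
In G4: at q = 1/3 the value is 1/3 — not a tautology.

only Ł4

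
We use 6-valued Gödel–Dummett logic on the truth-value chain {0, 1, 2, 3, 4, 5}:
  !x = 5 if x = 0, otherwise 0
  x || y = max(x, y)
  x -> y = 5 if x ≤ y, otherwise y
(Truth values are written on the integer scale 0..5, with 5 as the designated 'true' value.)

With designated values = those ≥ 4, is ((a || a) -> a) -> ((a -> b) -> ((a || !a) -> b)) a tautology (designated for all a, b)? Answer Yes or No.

No

Counterexample: take a = 0, b = 0.
a || a = 0 || 0 = 0
(a || a) -> a = 0 -> 0 = 5
a -> b = 0 -> 0 = 5
!a = !0 = 5
a || !a = 0 || 5 = 5
(a || !a) -> b = 5 -> 0 = 0
(a -> b) -> ((a || !a) -> b) = 5 -> 0 = 0
((a || a) -> a) -> ((a -> b) -> ((a || !a) -> b)) = 5 -> 0 = 0
This gives 0, which is below 4.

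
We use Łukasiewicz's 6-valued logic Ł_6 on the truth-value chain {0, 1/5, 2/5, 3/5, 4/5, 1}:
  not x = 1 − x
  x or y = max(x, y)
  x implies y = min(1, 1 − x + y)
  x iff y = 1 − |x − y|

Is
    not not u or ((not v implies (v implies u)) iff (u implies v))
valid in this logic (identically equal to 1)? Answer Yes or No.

Counterexample: take u = 1/5, v = 0.
not u = not 1/5 = 4/5
not not u = not 4/5 = 1/5
not v = not 0 = 1
v implies u = 0 implies 1/5 = 1
not v implies (v implies u) = 1 implies 1 = 1
u implies v = 1/5 implies 0 = 4/5
(not v implies (v implies u)) iff (u implies v) = 1 iff 4/5 = 4/5
not not u or ((not v implies (v implies u)) iff (u implies v)) = 1/5 or 4/5 = 4/5
This gives 4/5 ≠ 1.

No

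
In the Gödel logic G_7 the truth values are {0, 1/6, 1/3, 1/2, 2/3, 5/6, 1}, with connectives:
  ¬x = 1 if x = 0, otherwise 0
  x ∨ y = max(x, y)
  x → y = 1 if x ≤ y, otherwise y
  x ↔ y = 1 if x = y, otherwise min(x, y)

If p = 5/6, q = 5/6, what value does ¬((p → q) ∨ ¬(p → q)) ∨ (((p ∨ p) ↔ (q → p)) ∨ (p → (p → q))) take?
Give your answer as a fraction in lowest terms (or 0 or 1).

p → q = 5/6 → 5/6 = 1
p → q = 5/6 → 5/6 = 1
¬(p → q) = ¬1 = 0
(p → q) ∨ ¬(p → q) = 1 ∨ 0 = 1
¬((p → q) ∨ ¬(p → q)) = ¬1 = 0
p ∨ p = 5/6 ∨ 5/6 = 5/6
q → p = 5/6 → 5/6 = 1
(p ∨ p) ↔ (q → p) = 5/6 ↔ 1 = 5/6
p → q = 5/6 → 5/6 = 1
p → (p → q) = 5/6 → 1 = 1
((p ∨ p) ↔ (q → p)) ∨ (p → (p → q)) = 5/6 ∨ 1 = 1
¬((p → q) ∨ ¬(p → q)) ∨ (((p ∨ p) ↔ (q → p)) ∨ (p → (p → q))) = 0 ∨ 1 = 1

1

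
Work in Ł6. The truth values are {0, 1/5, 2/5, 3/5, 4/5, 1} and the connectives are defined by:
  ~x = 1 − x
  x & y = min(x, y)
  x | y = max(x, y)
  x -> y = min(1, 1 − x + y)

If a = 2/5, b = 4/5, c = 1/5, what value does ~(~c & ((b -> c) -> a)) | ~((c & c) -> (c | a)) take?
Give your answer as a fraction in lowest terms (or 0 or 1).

~c = ~1/5 = 4/5
b -> c = 4/5 -> 1/5 = 2/5
(b -> c) -> a = 2/5 -> 2/5 = 1
~c & ((b -> c) -> a) = 4/5 & 1 = 4/5
~(~c & ((b -> c) -> a)) = ~4/5 = 1/5
c & c = 1/5 & 1/5 = 1/5
c | a = 1/5 | 2/5 = 2/5
(c & c) -> (c | a) = 1/5 -> 2/5 = 1
~((c & c) -> (c | a)) = ~1 = 0
~(~c & ((b -> c) -> a)) | ~((c & c) -> (c | a)) = 1/5 | 0 = 1/5

1/5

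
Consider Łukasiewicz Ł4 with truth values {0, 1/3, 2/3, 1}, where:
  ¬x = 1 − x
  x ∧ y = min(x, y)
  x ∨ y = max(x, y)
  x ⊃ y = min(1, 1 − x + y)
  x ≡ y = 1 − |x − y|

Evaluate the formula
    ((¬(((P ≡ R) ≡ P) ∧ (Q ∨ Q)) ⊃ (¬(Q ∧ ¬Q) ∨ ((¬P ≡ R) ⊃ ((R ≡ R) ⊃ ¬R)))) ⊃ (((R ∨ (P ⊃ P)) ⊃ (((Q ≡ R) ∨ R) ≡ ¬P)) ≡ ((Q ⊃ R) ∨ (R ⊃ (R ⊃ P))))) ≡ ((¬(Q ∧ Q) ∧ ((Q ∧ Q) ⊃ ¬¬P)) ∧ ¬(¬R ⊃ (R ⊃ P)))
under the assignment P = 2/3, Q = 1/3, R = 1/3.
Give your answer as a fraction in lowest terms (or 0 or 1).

P ≡ R = 2/3 ≡ 1/3 = 2/3
(P ≡ R) ≡ P = 2/3 ≡ 2/3 = 1
Q ∨ Q = 1/3 ∨ 1/3 = 1/3
((P ≡ R) ≡ P) ∧ (Q ∨ Q) = 1 ∧ 1/3 = 1/3
¬(((P ≡ R) ≡ P) ∧ (Q ∨ Q)) = ¬1/3 = 2/3
¬Q = ¬1/3 = 2/3
Q ∧ ¬Q = 1/3 ∧ 2/3 = 1/3
¬(Q ∧ ¬Q) = ¬1/3 = 2/3
¬P = ¬2/3 = 1/3
¬P ≡ R = 1/3 ≡ 1/3 = 1
R ≡ R = 1/3 ≡ 1/3 = 1
¬R = ¬1/3 = 2/3
(R ≡ R) ⊃ ¬R = 1 ⊃ 2/3 = 2/3
(¬P ≡ R) ⊃ ((R ≡ R) ⊃ ¬R) = 1 ⊃ 2/3 = 2/3
¬(Q ∧ ¬Q) ∨ ((¬P ≡ R) ⊃ ((R ≡ R) ⊃ ¬R)) = 2/3 ∨ 2/3 = 2/3
¬(((P ≡ R) ≡ P) ∧ (Q ∨ Q)) ⊃ (¬(Q ∧ ¬Q) ∨ ((¬P ≡ R) ⊃ ((R ≡ R) ⊃ ¬R))) = 2/3 ⊃ 2/3 = 1
P ⊃ P = 2/3 ⊃ 2/3 = 1
R ∨ (P ⊃ P) = 1/3 ∨ 1 = 1
Q ≡ R = 1/3 ≡ 1/3 = 1
(Q ≡ R) ∨ R = 1 ∨ 1/3 = 1
¬P = ¬2/3 = 1/3
((Q ≡ R) ∨ R) ≡ ¬P = 1 ≡ 1/3 = 1/3
(R ∨ (P ⊃ P)) ⊃ (((Q ≡ R) ∨ R) ≡ ¬P) = 1 ⊃ 1/3 = 1/3
Q ⊃ R = 1/3 ⊃ 1/3 = 1
R ⊃ P = 1/3 ⊃ 2/3 = 1
R ⊃ (R ⊃ P) = 1/3 ⊃ 1 = 1
(Q ⊃ R) ∨ (R ⊃ (R ⊃ P)) = 1 ∨ 1 = 1
((R ∨ (P ⊃ P)) ⊃ (((Q ≡ R) ∨ R) ≡ ¬P)) ≡ ((Q ⊃ R) ∨ (R ⊃ (R ⊃ P))) = 1/3 ≡ 1 = 1/3
(¬(((P ≡ R) ≡ P) ∧ (Q ∨ Q)) ⊃ (¬(Q ∧ ¬Q) ∨ ((¬P ≡ R) ⊃ ((R ≡ R) ⊃ ¬R)))) ⊃ (((R ∨ (P ⊃ P)) ⊃ (((Q ≡ R) ∨ R) ≡ ¬P)) ≡ ((Q ⊃ R) ∨ (R ⊃ (R ⊃ P)))) = 1 ⊃ 1/3 = 1/3
Q ∧ Q = 1/3 ∧ 1/3 = 1/3
¬(Q ∧ Q) = ¬1/3 = 2/3
Q ∧ Q = 1/3 ∧ 1/3 = 1/3
¬P = ¬2/3 = 1/3
¬¬P = ¬1/3 = 2/3
(Q ∧ Q) ⊃ ¬¬P = 1/3 ⊃ 2/3 = 1
¬(Q ∧ Q) ∧ ((Q ∧ Q) ⊃ ¬¬P) = 2/3 ∧ 1 = 2/3
¬R = ¬1/3 = 2/3
R ⊃ P = 1/3 ⊃ 2/3 = 1
¬R ⊃ (R ⊃ P) = 2/3 ⊃ 1 = 1
¬(¬R ⊃ (R ⊃ P)) = ¬1 = 0
(¬(Q ∧ Q) ∧ ((Q ∧ Q) ⊃ ¬¬P)) ∧ ¬(¬R ⊃ (R ⊃ P)) = 2/3 ∧ 0 = 0
((¬(((P ≡ R) ≡ P) ∧ (Q ∨ Q)) ⊃ (¬(Q ∧ ¬Q) ∨ ((¬P ≡ R) ⊃ ((R ≡ R) ⊃ ¬R)))) ⊃ (((R ∨ (P ⊃ P)) ⊃ (((Q ≡ R) ∨ R) ≡ ¬P)) ≡ ((Q ⊃ R) ∨ (R ⊃ (R ⊃ P))))) ≡ ((¬(Q ∧ Q) ∧ ((Q ∧ Q) ⊃ ¬¬P)) ∧ ¬(¬R ⊃ (R ⊃ P))) = 1/3 ≡ 0 = 2/3

2/3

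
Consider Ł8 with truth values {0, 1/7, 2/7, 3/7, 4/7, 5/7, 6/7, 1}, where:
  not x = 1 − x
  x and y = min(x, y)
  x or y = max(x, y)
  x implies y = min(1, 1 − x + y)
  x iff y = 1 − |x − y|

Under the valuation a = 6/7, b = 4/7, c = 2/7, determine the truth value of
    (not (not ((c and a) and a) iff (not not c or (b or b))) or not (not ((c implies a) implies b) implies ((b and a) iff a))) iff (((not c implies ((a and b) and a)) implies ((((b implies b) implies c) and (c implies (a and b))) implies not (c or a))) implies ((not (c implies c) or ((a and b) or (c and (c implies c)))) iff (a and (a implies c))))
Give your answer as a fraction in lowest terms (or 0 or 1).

c and a = 2/7 and 6/7 = 2/7
(c and a) and a = 2/7 and 6/7 = 2/7
not ((c and a) and a) = not 2/7 = 5/7
not c = not 2/7 = 5/7
not not c = not 5/7 = 2/7
b or b = 4/7 or 4/7 = 4/7
not not c or (b or b) = 2/7 or 4/7 = 4/7
not ((c and a) and a) iff (not not c or (b or b)) = 5/7 iff 4/7 = 6/7
not (not ((c and a) and a) iff (not not c or (b or b))) = not 6/7 = 1/7
c implies a = 2/7 implies 6/7 = 1
(c implies a) implies b = 1 implies 4/7 = 4/7
not ((c implies a) implies b) = not 4/7 = 3/7
b and a = 4/7 and 6/7 = 4/7
(b and a) iff a = 4/7 iff 6/7 = 5/7
not ((c implies a) implies b) implies ((b and a) iff a) = 3/7 implies 5/7 = 1
not (not ((c implies a) implies b) implies ((b and a) iff a)) = not 1 = 0
not (not ((c and a) and a) iff (not not c or (b or b))) or not (not ((c implies a) implies b) implies ((b and a) iff a)) = 1/7 or 0 = 1/7
not c = not 2/7 = 5/7
a and b = 6/7 and 4/7 = 4/7
(a and b) and a = 4/7 and 6/7 = 4/7
not c implies ((a and b) and a) = 5/7 implies 4/7 = 6/7
b implies b = 4/7 implies 4/7 = 1
(b implies b) implies c = 1 implies 2/7 = 2/7
a and b = 6/7 and 4/7 = 4/7
c implies (a and b) = 2/7 implies 4/7 = 1
((b implies b) implies c) and (c implies (a and b)) = 2/7 and 1 = 2/7
c or a = 2/7 or 6/7 = 6/7
not (c or a) = not 6/7 = 1/7
(((b implies b) implies c) and (c implies (a and b))) implies not (c or a) = 2/7 implies 1/7 = 6/7
(not c implies ((a and b) and a)) implies ((((b implies b) implies c) and (c implies (a and b))) implies not (c or a)) = 6/7 implies 6/7 = 1
c implies c = 2/7 implies 2/7 = 1
not (c implies c) = not 1 = 0
a and b = 6/7 and 4/7 = 4/7
c implies c = 2/7 implies 2/7 = 1
c and (c implies c) = 2/7 and 1 = 2/7
(a and b) or (c and (c implies c)) = 4/7 or 2/7 = 4/7
not (c implies c) or ((a and b) or (c and (c implies c))) = 0 or 4/7 = 4/7
a implies c = 6/7 implies 2/7 = 3/7
a and (a implies c) = 6/7 and 3/7 = 3/7
(not (c implies c) or ((a and b) or (c and (c implies c)))) iff (a and (a implies c)) = 4/7 iff 3/7 = 6/7
((not c implies ((a and b) and a)) implies ((((b implies b) implies c) and (c implies (a and b))) implies not (c or a))) implies ((not (c implies c) or ((a and b) or (c and (c implies c)))) iff (a and (a implies c))) = 1 implies 6/7 = 6/7
(not (not ((c and a) and a) iff (not not c or (b or b))) or not (not ((c implies a) implies b) implies ((b and a) iff a))) iff (((not c implies ((a and b) and a)) implies ((((b implies b) implies c) and (c implies (a and b))) implies not (c or a))) implies ((not (c implies c) or ((a and b) or (c and (c implies c)))) iff (a and (a implies c)))) = 1/7 iff 6/7 = 2/7

2/7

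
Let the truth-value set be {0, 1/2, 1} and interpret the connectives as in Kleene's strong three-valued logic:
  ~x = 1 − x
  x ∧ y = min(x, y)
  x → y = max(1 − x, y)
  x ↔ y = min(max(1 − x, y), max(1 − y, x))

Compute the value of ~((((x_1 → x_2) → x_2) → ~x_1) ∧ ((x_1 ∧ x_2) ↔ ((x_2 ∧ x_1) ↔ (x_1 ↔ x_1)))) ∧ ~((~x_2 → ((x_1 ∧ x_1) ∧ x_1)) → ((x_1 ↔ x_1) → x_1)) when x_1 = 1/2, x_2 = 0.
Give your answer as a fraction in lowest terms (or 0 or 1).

1/2

x_1 → x_2 = 1/2 → 0 = 1/2
(x_1 → x_2) → x_2 = 1/2 → 0 = 1/2
~x_1 = ~1/2 = 1/2
((x_1 → x_2) → x_2) → ~x_1 = 1/2 → 1/2 = 1/2
x_1 ∧ x_2 = 1/2 ∧ 0 = 0
x_2 ∧ x_1 = 0 ∧ 1/2 = 0
x_1 ↔ x_1 = 1/2 ↔ 1/2 = 1/2
(x_2 ∧ x_1) ↔ (x_1 ↔ x_1) = 0 ↔ 1/2 = 1/2
(x_1 ∧ x_2) ↔ ((x_2 ∧ x_1) ↔ (x_1 ↔ x_1)) = 0 ↔ 1/2 = 1/2
(((x_1 → x_2) → x_2) → ~x_1) ∧ ((x_1 ∧ x_2) ↔ ((x_2 ∧ x_1) ↔ (x_1 ↔ x_1))) = 1/2 ∧ 1/2 = 1/2
~((((x_1 → x_2) → x_2) → ~x_1) ∧ ((x_1 ∧ x_2) ↔ ((x_2 ∧ x_1) ↔ (x_1 ↔ x_1)))) = ~1/2 = 1/2
~x_2 = ~0 = 1
x_1 ∧ x_1 = 1/2 ∧ 1/2 = 1/2
(x_1 ∧ x_1) ∧ x_1 = 1/2 ∧ 1/2 = 1/2
~x_2 → ((x_1 ∧ x_1) ∧ x_1) = 1 → 1/2 = 1/2
x_1 ↔ x_1 = 1/2 ↔ 1/2 = 1/2
(x_1 ↔ x_1) → x_1 = 1/2 → 1/2 = 1/2
(~x_2 → ((x_1 ∧ x_1) ∧ x_1)) → ((x_1 ↔ x_1) → x_1) = 1/2 → 1/2 = 1/2
~((~x_2 → ((x_1 ∧ x_1) ∧ x_1)) → ((x_1 ↔ x_1) → x_1)) = ~1/2 = 1/2
~((((x_1 → x_2) → x_2) → ~x_1) ∧ ((x_1 ∧ x_2) ↔ ((x_2 ∧ x_1) ↔ (x_1 ↔ x_1)))) ∧ ~((~x_2 → ((x_1 ∧ x_1) ∧ x_1)) → ((x_1 ↔ x_1) → x_1)) = 1/2 ∧ 1/2 = 1/2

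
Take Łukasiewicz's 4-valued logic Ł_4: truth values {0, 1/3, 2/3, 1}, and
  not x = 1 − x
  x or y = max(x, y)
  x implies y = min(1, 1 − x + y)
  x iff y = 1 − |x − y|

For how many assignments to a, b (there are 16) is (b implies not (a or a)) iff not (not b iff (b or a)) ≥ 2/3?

7

a = 0, b = 0 ↦ 1  ≥
a = 0, b = 1/3 ↦ 1/3  <
a = 0, b = 2/3 ↦ 1/3  <
a = 0, b = 1 ↦ 1  ≥
a = 1/3, b = 0 ↦ 2/3  ≥
a = 1/3, b = 1/3 ↦ 1/3  <
a = 1/3, b = 2/3 ↦ 1/3  <
a = 1/3, b = 1 ↦ 2/3  ≥
a = 2/3, b = 0 ↦ 1/3  <
a = 2/3, b = 1/3 ↦ 0  <
a = 2/3, b = 2/3 ↦ 2/3  ≥
a = 2/3, b = 1 ↦ 1/3  <
a = 1, b = 0 ↦ 0  <
a = 1, b = 1/3 ↦ 2/3  ≥
a = 1, b = 2/3 ↦ 2/3  ≥
a = 1, b = 1 ↦ 0  <
So 7 of the 16 assignments meet the threshold.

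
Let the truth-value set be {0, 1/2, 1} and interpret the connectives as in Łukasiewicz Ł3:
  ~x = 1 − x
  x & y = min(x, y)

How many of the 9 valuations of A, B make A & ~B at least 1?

1

A = 0, B = 0 ↦ 0  <
A = 0, B = 1/2 ↦ 0  <
A = 0, B = 1 ↦ 0  <
A = 1/2, B = 0 ↦ 1/2  <
A = 1/2, B = 1/2 ↦ 1/2  <
A = 1/2, B = 1 ↦ 0  <
A = 1, B = 0 ↦ 1  ≥
A = 1, B = 1/2 ↦ 1/2  <
A = 1, B = 1 ↦ 0  <
So 1 of the 9 assignments meets the threshold.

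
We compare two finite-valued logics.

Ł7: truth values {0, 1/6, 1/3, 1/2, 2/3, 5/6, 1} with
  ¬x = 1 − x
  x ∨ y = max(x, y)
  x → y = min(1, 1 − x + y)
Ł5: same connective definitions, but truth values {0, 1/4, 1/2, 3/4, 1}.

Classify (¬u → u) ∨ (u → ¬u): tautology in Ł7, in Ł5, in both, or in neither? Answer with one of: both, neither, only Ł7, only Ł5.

In Ł7: every assignment gives 1 — tautology.
In Ł5: every assignment gives 1 — tautology.

both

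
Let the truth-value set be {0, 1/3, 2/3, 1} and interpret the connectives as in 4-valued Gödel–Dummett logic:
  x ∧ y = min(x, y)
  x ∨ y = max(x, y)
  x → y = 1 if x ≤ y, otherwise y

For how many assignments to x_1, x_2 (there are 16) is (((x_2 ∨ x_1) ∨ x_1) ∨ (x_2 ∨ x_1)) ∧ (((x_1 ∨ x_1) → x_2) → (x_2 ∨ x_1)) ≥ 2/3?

x_1 = 0, x_2 = 0 ↦ 0  <
x_1 = 0, x_2 = 1/3 ↦ 1/3  <
x_1 = 0, x_2 = 2/3 ↦ 2/3  ≥
x_1 = 0, x_2 = 1 ↦ 1  ≥
x_1 = 1/3, x_2 = 0 ↦ 1/3  <
x_1 = 1/3, x_2 = 1/3 ↦ 1/3  <
x_1 = 1/3, x_2 = 2/3 ↦ 2/3  ≥
x_1 = 1/3, x_2 = 1 ↦ 1  ≥
x_1 = 2/3, x_2 = 0 ↦ 2/3  ≥
x_1 = 2/3, x_2 = 1/3 ↦ 2/3  ≥
x_1 = 2/3, x_2 = 2/3 ↦ 2/3  ≥
x_1 = 2/3, x_2 = 1 ↦ 1  ≥
x_1 = 1, x_2 = 0 ↦ 1  ≥
x_1 = 1, x_2 = 1/3 ↦ 1  ≥
x_1 = 1, x_2 = 2/3 ↦ 1  ≥
x_1 = 1, x_2 = 1 ↦ 1  ≥
So 12 of the 16 assignments meet the threshold.

12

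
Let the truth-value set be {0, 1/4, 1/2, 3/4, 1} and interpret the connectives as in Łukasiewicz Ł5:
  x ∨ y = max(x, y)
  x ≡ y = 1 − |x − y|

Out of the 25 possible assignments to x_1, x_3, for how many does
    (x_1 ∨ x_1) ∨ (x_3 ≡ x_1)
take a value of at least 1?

9

value 1: 9 assignments (counts)
value 3/4: 9 assignments
value 1/2: 4 assignments
value 1/4: 2 assignments
value 0: 1 assignment
So 9 of the 25 assignments meet the threshold.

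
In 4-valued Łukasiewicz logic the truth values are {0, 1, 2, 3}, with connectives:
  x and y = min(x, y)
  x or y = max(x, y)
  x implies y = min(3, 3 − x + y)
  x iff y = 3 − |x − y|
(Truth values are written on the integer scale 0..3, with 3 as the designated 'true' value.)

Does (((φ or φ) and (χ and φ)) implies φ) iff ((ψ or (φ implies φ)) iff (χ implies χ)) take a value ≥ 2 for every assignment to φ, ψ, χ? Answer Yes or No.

Yes

At φ = 1, ψ = 2, χ = 0, for instance:
φ or φ = 1 or 1 = 1
χ and φ = 0 and 1 = 0
(φ or φ) and (χ and φ) = 1 and 0 = 0
((φ or φ) and (χ and φ)) implies φ = 0 implies 1 = 3
φ implies φ = 1 implies 1 = 3
ψ or (φ implies φ) = 2 or 3 = 3
χ implies χ = 0 implies 0 = 3
(ψ or (φ implies φ)) iff (χ implies χ) = 3 iff 3 = 3
(((φ or φ) and (χ and φ)) implies φ) iff ((ψ or (φ implies φ)) iff (χ implies χ)) = 3 iff 3 = 3
and checking the remaining 63 assignments likewise gives ≥ 2 in every case.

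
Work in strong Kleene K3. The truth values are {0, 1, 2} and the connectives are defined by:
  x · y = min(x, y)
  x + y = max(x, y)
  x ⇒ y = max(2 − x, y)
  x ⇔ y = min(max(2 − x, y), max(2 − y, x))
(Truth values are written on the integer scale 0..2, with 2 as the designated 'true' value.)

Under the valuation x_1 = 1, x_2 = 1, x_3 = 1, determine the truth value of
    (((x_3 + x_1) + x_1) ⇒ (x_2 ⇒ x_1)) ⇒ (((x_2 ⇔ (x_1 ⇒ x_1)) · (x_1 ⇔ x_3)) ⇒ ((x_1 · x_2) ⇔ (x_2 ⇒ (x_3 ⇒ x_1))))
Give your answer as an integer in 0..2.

x_3 + x_1 = 1 + 1 = 1
(x_3 + x_1) + x_1 = 1 + 1 = 1
x_2 ⇒ x_1 = 1 ⇒ 1 = 1
((x_3 + x_1) + x_1) ⇒ (x_2 ⇒ x_1) = 1 ⇒ 1 = 1
x_1 ⇒ x_1 = 1 ⇒ 1 = 1
x_2 ⇔ (x_1 ⇒ x_1) = 1 ⇔ 1 = 1
x_1 ⇔ x_3 = 1 ⇔ 1 = 1
(x_2 ⇔ (x_1 ⇒ x_1)) · (x_1 ⇔ x_3) = 1 · 1 = 1
x_1 · x_2 = 1 · 1 = 1
x_3 ⇒ x_1 = 1 ⇒ 1 = 1
x_2 ⇒ (x_3 ⇒ x_1) = 1 ⇒ 1 = 1
(x_1 · x_2) ⇔ (x_2 ⇒ (x_3 ⇒ x_1)) = 1 ⇔ 1 = 1
((x_2 ⇔ (x_1 ⇒ x_1)) · (x_1 ⇔ x_3)) ⇒ ((x_1 · x_2) ⇔ (x_2 ⇒ (x_3 ⇒ x_1))) = 1 ⇒ 1 = 1
(((x_3 + x_1) + x_1) ⇒ (x_2 ⇒ x_1)) ⇒ (((x_2 ⇔ (x_1 ⇒ x_1)) · (x_1 ⇔ x_3)) ⇒ ((x_1 · x_2) ⇔ (x_2 ⇒ (x_3 ⇒ x_1)))) = 1 ⇒ 1 = 1

1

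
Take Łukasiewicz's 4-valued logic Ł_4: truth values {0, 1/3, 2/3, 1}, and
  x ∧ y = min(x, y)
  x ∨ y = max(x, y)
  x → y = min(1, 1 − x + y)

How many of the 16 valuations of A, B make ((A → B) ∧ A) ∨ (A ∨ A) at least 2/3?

8

A = 0, B = 0 ↦ 0  <
A = 0, B = 1/3 ↦ 0  <
A = 0, B = 2/3 ↦ 0  <
A = 0, B = 1 ↦ 0  <
A = 1/3, B = 0 ↦ 1/3  <
A = 1/3, B = 1/3 ↦ 1/3  <
A = 1/3, B = 2/3 ↦ 1/3  <
A = 1/3, B = 1 ↦ 1/3  <
A = 2/3, B = 0 ↦ 2/3  ≥
A = 2/3, B = 1/3 ↦ 2/3  ≥
A = 2/3, B = 2/3 ↦ 2/3  ≥
A = 2/3, B = 1 ↦ 2/3  ≥
A = 1, B = 0 ↦ 1  ≥
A = 1, B = 1/3 ↦ 1  ≥
A = 1, B = 2/3 ↦ 1  ≥
A = 1, B = 1 ↦ 1  ≥
So 8 of the 16 assignments meet the threshold.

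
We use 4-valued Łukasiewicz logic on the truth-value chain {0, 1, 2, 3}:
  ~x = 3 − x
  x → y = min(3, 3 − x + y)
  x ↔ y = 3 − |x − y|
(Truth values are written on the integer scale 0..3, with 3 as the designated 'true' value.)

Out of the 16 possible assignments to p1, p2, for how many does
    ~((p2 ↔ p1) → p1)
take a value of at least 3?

p1 = 0, p2 = 0 ↦ 3  ≥
p1 = 0, p2 = 1 ↦ 2  <
p1 = 0, p2 = 2 ↦ 1  <
p1 = 0, p2 = 3 ↦ 0  <
p1 = 1, p2 = 0 ↦ 1  <
p1 = 1, p2 = 1 ↦ 2  <
p1 = 1, p2 = 2 ↦ 1  <
p1 = 1, p2 = 3 ↦ 0  <
p1 = 2, p2 = 0 ↦ 0  <
p1 = 2, p2 = 1 ↦ 0  <
p1 = 2, p2 = 2 ↦ 1  <
p1 = 2, p2 = 3 ↦ 0  <
p1 = 3, p2 = 0 ↦ 0  <
p1 = 3, p2 = 1 ↦ 0  <
p1 = 3, p2 = 2 ↦ 0  <
p1 = 3, p2 = 3 ↦ 0  <
So 1 of the 16 assignments meets the threshold.

1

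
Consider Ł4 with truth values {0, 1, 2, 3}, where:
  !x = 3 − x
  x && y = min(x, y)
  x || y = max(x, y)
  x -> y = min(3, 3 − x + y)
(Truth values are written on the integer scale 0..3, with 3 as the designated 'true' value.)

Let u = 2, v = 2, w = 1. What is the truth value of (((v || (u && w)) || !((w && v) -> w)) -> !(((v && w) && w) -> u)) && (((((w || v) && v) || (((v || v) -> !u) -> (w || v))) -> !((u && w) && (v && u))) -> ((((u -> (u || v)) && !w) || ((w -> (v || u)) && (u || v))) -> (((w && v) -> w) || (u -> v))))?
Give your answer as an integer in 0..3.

1

u && w = 2 && 1 = 1
v || (u && w) = 2 || 1 = 2
w && v = 1 && 2 = 1
(w && v) -> w = 1 -> 1 = 3
!((w && v) -> w) = !3 = 0
(v || (u && w)) || !((w && v) -> w) = 2 || 0 = 2
v && w = 2 && 1 = 1
(v && w) && w = 1 && 1 = 1
((v && w) && w) -> u = 1 -> 2 = 3
!(((v && w) && w) -> u) = !3 = 0
((v || (u && w)) || !((w && v) -> w)) -> !(((v && w) && w) -> u) = 2 -> 0 = 1
w || v = 1 || 2 = 2
(w || v) && v = 2 && 2 = 2
v || v = 2 || 2 = 2
!u = !2 = 1
(v || v) -> !u = 2 -> 1 = 2
w || v = 1 || 2 = 2
((v || v) -> !u) -> (w || v) = 2 -> 2 = 3
((w || v) && v) || (((v || v) -> !u) -> (w || v)) = 2 || 3 = 3
u && w = 2 && 1 = 1
v && u = 2 && 2 = 2
(u && w) && (v && u) = 1 && 2 = 1
!((u && w) && (v && u)) = !1 = 2
(((w || v) && v) || (((v || v) -> !u) -> (w || v))) -> !((u && w) && (v && u)) = 3 -> 2 = 2
u || v = 2 || 2 = 2
u -> (u || v) = 2 -> 2 = 3
!w = !1 = 2
(u -> (u || v)) && !w = 3 && 2 = 2
v || u = 2 || 2 = 2
w -> (v || u) = 1 -> 2 = 3
u || v = 2 || 2 = 2
(w -> (v || u)) && (u || v) = 3 && 2 = 2
((u -> (u || v)) && !w) || ((w -> (v || u)) && (u || v)) = 2 || 2 = 2
w && v = 1 && 2 = 1
(w && v) -> w = 1 -> 1 = 3
u -> v = 2 -> 2 = 3
((w && v) -> w) || (u -> v) = 3 || 3 = 3
(((u -> (u || v)) && !w) || ((w -> (v || u)) && (u || v))) -> (((w && v) -> w) || (u -> v)) = 2 -> 3 = 3
((((w || v) && v) || (((v || v) -> !u) -> (w || v))) -> !((u && w) && (v && u))) -> ((((u -> (u || v)) && !w) || ((w -> (v || u)) && (u || v))) -> (((w && v) -> w) || (u -> v))) = 2 -> 3 = 3
(((v || (u && w)) || !((w && v) -> w)) -> !(((v && w) && w) -> u)) && (((((w || v) && v) || (((v || v) -> !u) -> (w || v))) -> !((u && w) && (v && u))) -> ((((u -> (u || v)) && !w) || ((w -> (v || u)) && (u || v))) -> (((w && v) -> w) || (u -> v)))) = 1 && 3 = 1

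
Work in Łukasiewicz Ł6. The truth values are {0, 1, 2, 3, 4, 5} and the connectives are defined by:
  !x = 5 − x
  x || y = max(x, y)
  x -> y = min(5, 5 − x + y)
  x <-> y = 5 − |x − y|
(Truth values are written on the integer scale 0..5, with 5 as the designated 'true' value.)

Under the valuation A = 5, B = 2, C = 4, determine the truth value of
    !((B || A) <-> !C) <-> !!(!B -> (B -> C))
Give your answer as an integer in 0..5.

4

B || A = 2 || 5 = 5
!C = !4 = 1
(B || A) <-> !C = 5 <-> 1 = 1
!((B || A) <-> !C) = !1 = 4
!B = !2 = 3
B -> C = 2 -> 4 = 5
!B -> (B -> C) = 3 -> 5 = 5
!(!B -> (B -> C)) = !5 = 0
!!(!B -> (B -> C)) = !0 = 5
!((B || A) <-> !C) <-> !!(!B -> (B -> C)) = 4 <-> 5 = 4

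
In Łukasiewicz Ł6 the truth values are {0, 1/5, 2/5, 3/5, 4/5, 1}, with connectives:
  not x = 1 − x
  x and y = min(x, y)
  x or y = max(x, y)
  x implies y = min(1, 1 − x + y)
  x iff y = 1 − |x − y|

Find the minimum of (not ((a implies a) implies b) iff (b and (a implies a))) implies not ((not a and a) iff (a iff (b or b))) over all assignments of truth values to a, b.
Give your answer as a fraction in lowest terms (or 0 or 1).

3/5

Take a = 0, b = 3/5:
a implies a = 0 implies 0 = 1
(a implies a) implies b = 1 implies 3/5 = 3/5
not ((a implies a) implies b) = not 3/5 = 2/5
a implies a = 0 implies 0 = 1
b and (a implies a) = 3/5 and 1 = 3/5
not ((a implies a) implies b) iff (b and (a implies a)) = 2/5 iff 3/5 = 4/5
not a = not 0 = 1
not a and a = 1 and 0 = 0
b or b = 3/5 or 3/5 = 3/5
a iff (b or b) = 0 iff 3/5 = 2/5
(not a and a) iff (a iff (b or b)) = 0 iff 2/5 = 3/5
not ((not a and a) iff (a iff (b or b))) = not 3/5 = 2/5
(not ((a implies a) implies b) iff (b and (a implies a))) implies not ((not a and a) iff (a iff (b or b))) = 4/5 implies 2/5 = 3/5
No assignment yields a value below 3/5, so this is the minimum.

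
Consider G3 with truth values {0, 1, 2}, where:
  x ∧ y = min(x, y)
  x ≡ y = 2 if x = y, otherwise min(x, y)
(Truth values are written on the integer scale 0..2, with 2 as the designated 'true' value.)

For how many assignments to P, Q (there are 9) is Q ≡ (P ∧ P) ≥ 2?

3

P = 0, Q = 0 ↦ 2  ≥
P = 0, Q = 1 ↦ 0  <
P = 0, Q = 2 ↦ 0  <
P = 1, Q = 0 ↦ 0  <
P = 1, Q = 1 ↦ 2  ≥
P = 1, Q = 2 ↦ 1  <
P = 2, Q = 0 ↦ 0  <
P = 2, Q = 1 ↦ 1  <
P = 2, Q = 2 ↦ 2  ≥
So 3 of the 9 assignments meet the threshold.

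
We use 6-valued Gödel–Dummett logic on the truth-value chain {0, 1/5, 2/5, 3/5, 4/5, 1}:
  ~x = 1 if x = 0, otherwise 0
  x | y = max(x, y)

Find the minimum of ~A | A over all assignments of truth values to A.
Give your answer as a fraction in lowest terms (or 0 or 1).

Take A = 1/5:
~A = ~1/5 = 0
~A | A = 0 | 1/5 = 1/5
No assignment yields a value below 1/5, so this is the minimum.

1/5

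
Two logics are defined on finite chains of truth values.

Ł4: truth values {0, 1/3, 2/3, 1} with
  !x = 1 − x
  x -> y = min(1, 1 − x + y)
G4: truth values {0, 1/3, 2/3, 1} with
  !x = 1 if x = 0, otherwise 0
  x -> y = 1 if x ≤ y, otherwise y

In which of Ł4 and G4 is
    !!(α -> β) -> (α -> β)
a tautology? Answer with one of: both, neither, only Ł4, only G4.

In Ł4: every assignment gives 1 — tautology.
In G4: at α = 2/3, β = 1/3 the value is 1/3 — not a tautology.

only Ł4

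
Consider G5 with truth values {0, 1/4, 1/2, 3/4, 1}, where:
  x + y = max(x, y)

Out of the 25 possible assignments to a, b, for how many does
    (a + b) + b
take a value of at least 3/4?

value 1: 9 assignments (counts)
value 3/4: 7 assignments (counts)
value 1/2: 5 assignments
value 1/4: 3 assignments
value 0: 1 assignment
So 16 of the 25 assignments meet the threshold.

16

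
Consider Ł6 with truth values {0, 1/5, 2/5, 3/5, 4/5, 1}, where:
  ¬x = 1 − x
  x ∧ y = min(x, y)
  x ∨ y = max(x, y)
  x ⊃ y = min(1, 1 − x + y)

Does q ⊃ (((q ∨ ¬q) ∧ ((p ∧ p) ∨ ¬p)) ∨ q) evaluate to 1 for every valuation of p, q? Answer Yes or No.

Yes

At p = 0, q = 1/5, for instance:
¬q = ¬1/5 = 4/5
q ∨ ¬q = 1/5 ∨ 4/5 = 4/5
p ∧ p = 0 ∧ 0 = 0
¬p = ¬0 = 1
(p ∧ p) ∨ ¬p = 0 ∨ 1 = 1
(q ∨ ¬q) ∧ ((p ∧ p) ∨ ¬p) = 4/5 ∧ 1 = 4/5
((q ∨ ¬q) ∧ ((p ∧ p) ∨ ¬p)) ∨ q = 4/5 ∨ 1/5 = 4/5
q ⊃ (((q ∨ ¬q) ∧ ((p ∧ p) ∨ ¬p)) ∨ q) = 1/5 ⊃ 4/5 = 1
and checking the remaining 35 assignments likewise gives ≥ 1 in every case.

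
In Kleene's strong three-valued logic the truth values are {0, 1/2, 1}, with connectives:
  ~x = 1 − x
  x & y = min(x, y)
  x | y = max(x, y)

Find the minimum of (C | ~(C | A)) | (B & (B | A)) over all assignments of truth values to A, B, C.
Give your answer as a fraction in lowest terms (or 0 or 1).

0

Take A = 1, B = 0, C = 0:
C | A = 0 | 1 = 1
~(C | A) = ~1 = 0
C | ~(C | A) = 0 | 0 = 0
B | A = 0 | 1 = 1
B & (B | A) = 0 & 1 = 0
(C | ~(C | A)) | (B & (B | A)) = 0 | 0 = 0
No assignment yields a value below 0, so this is the minimum.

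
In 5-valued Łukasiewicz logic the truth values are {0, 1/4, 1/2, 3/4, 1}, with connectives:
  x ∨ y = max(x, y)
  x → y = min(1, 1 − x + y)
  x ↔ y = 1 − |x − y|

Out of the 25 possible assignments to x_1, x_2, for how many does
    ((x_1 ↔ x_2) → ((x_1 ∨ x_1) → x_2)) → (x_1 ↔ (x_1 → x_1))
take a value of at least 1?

value 1: 5 assignments (counts)
value 3/4: 5 assignments
value 1/2: 5 assignments
value 1/4: 5 assignments
value 0: 5 assignments
So 5 of the 25 assignments meet the threshold.

5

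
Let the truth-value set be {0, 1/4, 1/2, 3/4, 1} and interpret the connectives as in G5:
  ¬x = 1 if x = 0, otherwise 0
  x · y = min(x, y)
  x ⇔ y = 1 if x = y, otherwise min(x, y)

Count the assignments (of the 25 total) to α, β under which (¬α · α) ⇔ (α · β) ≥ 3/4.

value 1: 9 assignments (counts)
value 0: 16 assignments
So 9 of the 25 assignments meet the threshold.

9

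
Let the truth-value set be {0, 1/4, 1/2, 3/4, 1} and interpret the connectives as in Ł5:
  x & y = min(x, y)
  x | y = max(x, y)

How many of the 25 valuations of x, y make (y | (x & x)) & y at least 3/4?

value 1: 5 assignments (counts)
value 3/4: 5 assignments (counts)
value 1/2: 5 assignments
value 1/4: 5 assignments
value 0: 5 assignments
So 10 of the 25 assignments meet the threshold.

10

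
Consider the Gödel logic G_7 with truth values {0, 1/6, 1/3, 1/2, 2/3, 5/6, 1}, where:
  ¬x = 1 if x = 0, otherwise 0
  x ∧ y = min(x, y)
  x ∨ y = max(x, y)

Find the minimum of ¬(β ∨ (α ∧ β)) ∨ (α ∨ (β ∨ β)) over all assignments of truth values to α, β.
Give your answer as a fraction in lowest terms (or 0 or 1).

Take α = 0, β = 1/6:
α ∧ β = 0 ∧ 1/6 = 0
β ∨ (α ∧ β) = 1/6 ∨ 0 = 1/6
¬(β ∨ (α ∧ β)) = ¬1/6 = 0
β ∨ β = 1/6 ∨ 1/6 = 1/6
α ∨ (β ∨ β) = 0 ∨ 1/6 = 1/6
¬(β ∨ (α ∧ β)) ∨ (α ∨ (β ∨ β)) = 0 ∨ 1/6 = 1/6
No assignment yields a value below 1/6, so this is the minimum.

1/6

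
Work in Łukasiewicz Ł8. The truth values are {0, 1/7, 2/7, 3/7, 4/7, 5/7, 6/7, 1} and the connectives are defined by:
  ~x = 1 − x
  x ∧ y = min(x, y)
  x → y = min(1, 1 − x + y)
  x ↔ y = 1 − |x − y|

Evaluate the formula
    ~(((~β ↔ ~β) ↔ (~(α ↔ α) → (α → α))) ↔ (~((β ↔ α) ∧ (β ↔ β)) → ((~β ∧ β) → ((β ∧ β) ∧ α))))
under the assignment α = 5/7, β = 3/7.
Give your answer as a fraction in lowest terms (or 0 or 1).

~β = ~3/7 = 4/7
~β = ~3/7 = 4/7
~β ↔ ~β = 4/7 ↔ 4/7 = 1
α ↔ α = 5/7 ↔ 5/7 = 1
~(α ↔ α) = ~1 = 0
α → α = 5/7 → 5/7 = 1
~(α ↔ α) → (α → α) = 0 → 1 = 1
(~β ↔ ~β) ↔ (~(α ↔ α) → (α → α)) = 1 ↔ 1 = 1
β ↔ α = 3/7 ↔ 5/7 = 5/7
β ↔ β = 3/7 ↔ 3/7 = 1
(β ↔ α) ∧ (β ↔ β) = 5/7 ∧ 1 = 5/7
~((β ↔ α) ∧ (β ↔ β)) = ~5/7 = 2/7
~β = ~3/7 = 4/7
~β ∧ β = 4/7 ∧ 3/7 = 3/7
β ∧ β = 3/7 ∧ 3/7 = 3/7
(β ∧ β) ∧ α = 3/7 ∧ 5/7 = 3/7
(~β ∧ β) → ((β ∧ β) ∧ α) = 3/7 → 3/7 = 1
~((β ↔ α) ∧ (β ↔ β)) → ((~β ∧ β) → ((β ∧ β) ∧ α)) = 2/7 → 1 = 1
((~β ↔ ~β) ↔ (~(α ↔ α) → (α → α))) ↔ (~((β ↔ α) ∧ (β ↔ β)) → ((~β ∧ β) → ((β ∧ β) ∧ α))) = 1 ↔ 1 = 1
~(((~β ↔ ~β) ↔ (~(α ↔ α) → (α → α))) ↔ (~((β ↔ α) ∧ (β ↔ β)) → ((~β ∧ β) → ((β ∧ β) ∧ α)))) = ~1 = 0

0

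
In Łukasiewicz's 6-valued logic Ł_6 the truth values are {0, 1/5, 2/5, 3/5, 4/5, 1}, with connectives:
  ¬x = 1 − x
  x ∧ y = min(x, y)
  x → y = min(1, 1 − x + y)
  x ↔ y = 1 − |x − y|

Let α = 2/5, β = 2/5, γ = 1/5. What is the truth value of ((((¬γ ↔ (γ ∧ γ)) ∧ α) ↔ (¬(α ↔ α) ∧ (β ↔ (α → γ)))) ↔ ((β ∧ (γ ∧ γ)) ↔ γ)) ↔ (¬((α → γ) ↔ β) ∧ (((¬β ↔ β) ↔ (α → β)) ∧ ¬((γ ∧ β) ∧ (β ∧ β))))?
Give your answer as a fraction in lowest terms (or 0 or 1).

4/5

¬γ = ¬1/5 = 4/5
γ ∧ γ = 1/5 ∧ 1/5 = 1/5
¬γ ↔ (γ ∧ γ) = 4/5 ↔ 1/5 = 2/5
(¬γ ↔ (γ ∧ γ)) ∧ α = 2/5 ∧ 2/5 = 2/5
α ↔ α = 2/5 ↔ 2/5 = 1
¬(α ↔ α) = ¬1 = 0
α → γ = 2/5 → 1/5 = 4/5
β ↔ (α → γ) = 2/5 ↔ 4/5 = 3/5
¬(α ↔ α) ∧ (β ↔ (α → γ)) = 0 ∧ 3/5 = 0
((¬γ ↔ (γ ∧ γ)) ∧ α) ↔ (¬(α ↔ α) ∧ (β ↔ (α → γ))) = 2/5 ↔ 0 = 3/5
γ ∧ γ = 1/5 ∧ 1/5 = 1/5
β ∧ (γ ∧ γ) = 2/5 ∧ 1/5 = 1/5
(β ∧ (γ ∧ γ)) ↔ γ = 1/5 ↔ 1/5 = 1
(((¬γ ↔ (γ ∧ γ)) ∧ α) ↔ (¬(α ↔ α) ∧ (β ↔ (α → γ)))) ↔ ((β ∧ (γ ∧ γ)) ↔ γ) = 3/5 ↔ 1 = 3/5
α → γ = 2/5 → 1/5 = 4/5
(α → γ) ↔ β = 4/5 ↔ 2/5 = 3/5
¬((α → γ) ↔ β) = ¬3/5 = 2/5
¬β = ¬2/5 = 3/5
¬β ↔ β = 3/5 ↔ 2/5 = 4/5
α → β = 2/5 → 2/5 = 1
(¬β ↔ β) ↔ (α → β) = 4/5 ↔ 1 = 4/5
γ ∧ β = 1/5 ∧ 2/5 = 1/5
β ∧ β = 2/5 ∧ 2/5 = 2/5
(γ ∧ β) ∧ (β ∧ β) = 1/5 ∧ 2/5 = 1/5
¬((γ ∧ β) ∧ (β ∧ β)) = ¬1/5 = 4/5
((¬β ↔ β) ↔ (α → β)) ∧ ¬((γ ∧ β) ∧ (β ∧ β)) = 4/5 ∧ 4/5 = 4/5
¬((α → γ) ↔ β) ∧ (((¬β ↔ β) ↔ (α → β)) ∧ ¬((γ ∧ β) ∧ (β ∧ β))) = 2/5 ∧ 4/5 = 2/5
((((¬γ ↔ (γ ∧ γ)) ∧ α) ↔ (¬(α ↔ α) ∧ (β ↔ (α → γ)))) ↔ ((β ∧ (γ ∧ γ)) ↔ γ)) ↔ (¬((α → γ) ↔ β) ∧ (((¬β ↔ β) ↔ (α → β)) ∧ ¬((γ ∧ β) ∧ (β ∧ β)))) = 3/5 ↔ 2/5 = 4/5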